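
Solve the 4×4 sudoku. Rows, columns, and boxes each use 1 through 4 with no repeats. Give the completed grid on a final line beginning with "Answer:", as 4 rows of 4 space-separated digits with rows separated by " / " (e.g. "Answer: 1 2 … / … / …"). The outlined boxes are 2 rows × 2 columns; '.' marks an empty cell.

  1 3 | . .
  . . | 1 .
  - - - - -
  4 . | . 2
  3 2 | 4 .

Step 1. [r2c2∈{4}] only 4 remains possible at r2c2. So r2c2=4.
Step 2. [r2c4∈{3}] r2c4 is down to just 3, so r2c4=3.
Step 3. [r1c3∈{2}] only 2 remains possible at r1c3 ⇒ r1c3=2.
Step 4. [r3c3∈{3}] r3c3's peers cover all but 3, so r3c3=3.
Step 5. [r3c2∈{1}] only 1 remains possible at r3c2, so r3c2=1.
Step 6. [r1c4∈{4}] r1c4 is down to just 4, so r1c4=4.
Step 7. [r4c4∈{1}] nothing but 1 survives at r4c4 ⇒ r4c4=1.
Step 8. [r2c1∈{2}] r2c1's peers cover all but 2. So r2c1=2.

Answer: 1 3 2 4 / 2 4 1 3 / 4 1 3 2 / 3 2 4 1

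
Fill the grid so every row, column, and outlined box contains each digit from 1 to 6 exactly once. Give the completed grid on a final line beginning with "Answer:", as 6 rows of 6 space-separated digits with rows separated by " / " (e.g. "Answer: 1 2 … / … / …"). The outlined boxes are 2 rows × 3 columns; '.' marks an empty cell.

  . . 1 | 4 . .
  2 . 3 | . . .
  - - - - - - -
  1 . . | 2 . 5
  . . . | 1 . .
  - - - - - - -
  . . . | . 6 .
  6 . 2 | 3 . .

Step 1. [r2c2∈{4,5,6}] row 2 places 4 nowhere but r2c2, so r2c2=4.
Step 2. [r4c6∈{3,4,6}] box 4 places 6 nowhere but r4c6. So r4c6=6.
Step 3. [r5c4∈{5}] r5c4's peers cover all but 5, so r5c4=5.
Step 4. [r5c3∈{4}] nothing but 4 survives at r5c3. So r5c3=4.
Step 5. [r2c6∈{1}] only 1 remains possible at r2c6 ⇒ r2c6=1.
Step 6. [r1c1∈{5}] only 5 remains possible at r1c1, so r1c1=5.
Step 7. [r3c5∈{3,4}] across row 3, 4 lands solely at r3c5. So r3c5=4.
Step 8. [r3c2∈{3,6}] row 3 places 3 nowhere but r3c2, so r3c2=3.
Step 9. [r6c2∈{1,5}] in row 6, 5 fits only at r6c2 ⇒ r6c2=5.
Step 10. [r1c5∈{2,3}] 2 has one home in col 5: r1c5. So r1c5=2.
Step 11. [r3c3∈{6}] only 6 remains possible at r3c3 ⇒ r3c3=6.
Step 12. [r4c1∈{4}] only 4 remains possible at r4c1. So r4c1=4.
Step 13. [r5c6∈{2}] only 2 remains possible at r5c6, so r5c6=2.
Step 14. [r6c6∈{4}] only 4 remains possible at r6c6, so r6c6=4.
Step 15. [r6c5∈{1}] r6c5 is down to just 1, so r6c5=1.
Step 16. [r2c5∈{5}] r2c5 is down to just 5 ⇒ r2c5=5.
Step 17. [r5c2∈{1}] nothing but 1 survives at r5c2, so r5c2=1.
Step 18. [r1c6∈{3}] nothing but 3 survives at r1c6, so r1c6=3.
Step 19. [r4c5∈{3}] r4c5 has the single candidate 3, so r4c5=3.
Step 20. [r4c3∈{5}] r4c3 has the single candidate 5. So r4c3=5.
Step 21. [r2c4∈{6}] only 6 remains possible at r2c4, so r2c4=6.
Step 22. [r5c1∈{3}] r5c1 is down to just 3, so r5c1=3.
Step 23. [r4c2∈{2}] r4c2's peers cover all but 2 ⇒ r4c2=2.
Step 24. [r1c2∈{6}] r1c2 has the single candidate 6 ⇒ r1c2=6.

Answer: 5 6 1 4 2 3 / 2 4 3 6 5 1 / 1 3 6 2 4 5 / 4 2 5 1 3 6 / 3 1 4 5 6 2 / 6 5 2 3 1 4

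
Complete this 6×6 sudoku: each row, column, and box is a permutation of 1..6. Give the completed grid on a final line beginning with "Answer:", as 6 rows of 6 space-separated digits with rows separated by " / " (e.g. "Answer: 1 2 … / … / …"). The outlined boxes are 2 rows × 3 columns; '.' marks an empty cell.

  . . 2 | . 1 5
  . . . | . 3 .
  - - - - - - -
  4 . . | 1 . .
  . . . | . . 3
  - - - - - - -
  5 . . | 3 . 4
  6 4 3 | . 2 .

Step 1. [r2c3∈{1,4,5,6}] col 3 places 4 nowhere but r2c3. So r2c3=4.
Step 2. [r2c2∈{1,5,6}] row 2 places 5 nowhere but r2c2, so r2c2=5.
Step 3. [r4c1∈{1,2}] r4c1 is the only open cell in col 1 admitting 2. So r4c1=2.
Step 4. [r1c2∈{3,6}] in box 1, 6 fits only at r1c2, so r1c2=6.
Step 5. [r4c5∈{4,5,6}] r4c5 is the only open cell in col 5 admitting 4, so r4c5=4.
Step 6. [r3c5∈{5,6}] in col 5, 5 fits only at r3c5 ⇒ r3c5=5.
Step 7. [r4c4∈{6}] r4c4 has the single candidate 6 ⇒ r4c4=6.
Step 8. [r5c3∈{1}] r5c3's peers cover all but 1. So r5c3=1.
Step 9. [r2c4∈{2}] r2c4 is down to just 2. So r2c4=2.
Step 10. [r3c2∈{3}] r3c2's peers cover all but 3, so r3c2=3.
Step 11. [r6c4∈{5}] r6c4 is down to just 5. So r6c4=5.
Step 12. [r3c6∈{2}] r3c6 has the single candidate 2. So r3c6=2.
Step 13. [r2c1∈{1}] r2c1's peers cover all but 1. So r2c1=1.
Step 14. [r1c1∈{3}] nothing but 3 survives at r1c1 ⇒ r1c1=3.
Step 15. [r5c5∈{6}] r5c5's peers cover all but 6 ⇒ r5c5=6.
Step 16. [r2c6∈{6}] r2c6 is down to just 6 ⇒ r2c6=6.
Step 17. [r6c6∈{1}] nothing but 1 survives at r6c6. So r6c6=1.
Step 18. [r3c3∈{6}] only 6 remains possible at r3c3. So r3c3=6.
Step 19. [r1c4∈{4}] only 4 remains possible at r1c4. So r1c4=4.
Step 20. [r4c2∈{1}] nothing but 1 survives at r4c2. So r4c2=1.
Step 21. [r5c2∈{2}] only 2 remains possible at r5c2. So r5c2=2.
Step 22. [r4c3∈{5}] nothing but 5 survives at r4c3. So r4c3=5.

Answer: 3 6 2 4 1 5 / 1 5 4 2 3 6 / 4 3 6 1 5 2 / 2 1 5 6 4 3 / 5 2 1 3 6 4 / 6 4 3 5 2 1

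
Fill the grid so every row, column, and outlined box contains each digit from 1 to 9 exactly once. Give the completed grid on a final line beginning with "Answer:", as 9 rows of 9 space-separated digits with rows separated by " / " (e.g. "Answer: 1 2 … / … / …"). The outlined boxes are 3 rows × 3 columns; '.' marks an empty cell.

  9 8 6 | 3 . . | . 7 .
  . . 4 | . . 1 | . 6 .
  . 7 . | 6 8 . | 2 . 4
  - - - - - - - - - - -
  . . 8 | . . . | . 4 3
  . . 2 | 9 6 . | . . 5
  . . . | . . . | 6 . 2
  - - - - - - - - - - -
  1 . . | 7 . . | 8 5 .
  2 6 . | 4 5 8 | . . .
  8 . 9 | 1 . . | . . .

Step 1. [r7c3∈{3}] r7c3's peers cover all but 3. So r7c3=3.
Step 2. [r9c2∈{4,5}] row 9 places 5 nowhere but r9c2. So r9c2=5.
Step 3. [r2c5∈{2,7,9}] r2c5 is the only open cell in row 2 admitting 7 ⇒ r2c5=7.
Step 4. [r8c3∈{7}] only 7 remains possible at r8c3, so r8c3=7.
Step 5. [r3c6∈{5,9}] in box 2, 9 fits only at r3c6 ⇒ r3c6=9.
Step 6. [r9c8∈{2,3}] col 8 places 2 nowhere but r9c8. So r9c8=2.
Step 7. [r1c9∈{1}] r1c9's peers cover all but 1 ⇒ r1c9=1.
Step 8. [r8c9∈{9}] r8c9 is down to just 9. So r8c9=9.
Step 9. [r6c8∈{1,8,9}] across col 8, 9 lands solely at r6c8, so r6c8=9.
Step 10. [r3c8∈{3}] r3c8's peers cover all but 3. So r3c8=3.
Step 11. [r3c1∈{5}] only 5 remains possible at r3c1, so r3c1=5.
Step 12. [r6c3∈{1,5}] in col 3, 5 fits only at r6c3 ⇒ r6c3=5.
Step 13. [r9c5∈{3}] r9c5's peers cover all but 3, so r9c5=3.
Step 14. [r2c1∈{3}] r2c1 has the single candidate 3, so r2c1=3.
Step 15. [r9c6∈{6}] only 6 remains possible at r9c6 ⇒ r9c6=6.
Step 16. [r7c6∈{2}] r7c6's peers cover all but 2, so r7c6=2.
Step 17. [r1c5∈{2,4}] 2 has one home in row 1: r1c5 ⇒ r1c5=2.
Step 18. [r6c5∈{1,4}] in col 5, 4 fits only at r6c5, so r6c5=4.
Step 19. [r6c1∈{7}] nothing but 7 survives at r6c1, so r6c1=7.
Step 20. [r6c2∈{1,3}] row 6 places 1 nowhere but r6c2, so r6c2=1.
Step 21. [r2c4∈{5}] r2c4's peers cover all but 5 ⇒ r2c4=5.
Step 22. [r5c2∈{3,4}] across col 2, 3 lands solely at r5c2, so r5c2=3.
Step 23. [r8c8∈{1}] nothing but 1 survives at r8c8 ⇒ r8c8=1.
Step 24. [r5c6∈{7}] nothing but 7 survives at r5c6. So r5c6=7.
Step 25. [r4c7∈{1,7}] across row 4, 7 lands solely at r4c7. So r4c7=7.
Step 26. [r9c7∈{4}] nothing but 4 survives at r9c7, so r9c7=4.
Step 27. [r7c9∈{6}] r7c9 has the single candidate 6, so r7c9=6.
Step 28. [r2c2∈{2}] r2c2 has the single candidate 2. So r2c2=2.
Step 29. [r2c7∈{9}] only 9 remains possible at r2c7. So r2c7=9.
Step 30. [r7c2∈{4}] r7c2 has the single candidate 4 ⇒ r7c2=4.
Step 31. [r1c6∈{4}] r1c6 has the single candidate 4. So r1c6=4.
Step 32. [r4c2∈{9}] nothing but 9 survives at r4c2 ⇒ r4c2=9.
Step 33. [r4c6∈{5}] only 5 remains possible at r4c6 ⇒ r4c6=5.
Step 34. [r4c1∈{6}] nothing but 6 survives at r4c1, so r4c1=6.
Step 35. [r6c6∈{3}] nothing but 3 survives at r6c6 ⇒ r6c6=3.
Step 36. [r7c5∈{9}] r7c5's peers cover all but 9 ⇒ r7c5=9.
Step 37. [r4c5∈{1}] r4c5's peers cover all but 1 ⇒ r4c5=1.
Step 38. [r5c8∈{8}] r5c8 is down to just 8. So r5c8=8.
Step 39. [r6c4∈{8}] r6c4's peers cover all but 8, so r6c4=8.
Step 40. [r9c9∈{7}] r9c9 has the single candidate 7 ⇒ r9c9=7.
Step 41. [r1c7∈{5}] nothing but 5 survives at r1c7, so r1c7=5.
Step 42. [r5c1∈{4}] only 4 remains possible at r5c1. So r5c1=4.
Step 43. [r5c7∈{1}] nothing but 1 survives at r5c7, so r5c7=1.
Step 44. [r8c7∈{3}] only 3 remains possible at r8c7, so r8c7=3.
Step 45. [r2c9∈{8}] nothing but 8 survives at r2c9, so r2c9=8.
Step 46. [r4c4∈{2}] nothing but 2 survives at r4c4, so r4c4=2.
Step 47. [r3c3∈{1}] r3c3 has the single candidate 1, so r3c3=1.

Answer: 9 8 6 3 2 4 5 7 1 / 3 2 4 5 7 1 9 6 8 / 5 7 1 6 8 9 2 3 4 / 6 9 8 2 1 5 7 4 3 / 4 3 2 9 6 7 1 8 5 / 7 1 5 8 4 3 6 9 2 / 1 4 3 7 9 2 8 5 6 / 2 6 7 4 5 8 3 1 9 / 8 5 9 1 3 6 4 2 7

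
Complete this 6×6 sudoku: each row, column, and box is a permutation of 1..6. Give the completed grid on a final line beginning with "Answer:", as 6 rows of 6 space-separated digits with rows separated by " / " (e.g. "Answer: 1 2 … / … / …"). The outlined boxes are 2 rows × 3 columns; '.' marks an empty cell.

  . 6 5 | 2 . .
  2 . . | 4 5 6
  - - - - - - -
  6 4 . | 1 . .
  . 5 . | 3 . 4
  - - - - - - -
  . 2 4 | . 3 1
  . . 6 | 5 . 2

Step 1. [r4c1∈{1}] only 1 remains possible at r4c1 ⇒ r4c1=1.
Step 2. [r6c2∈{1,3}] across row 6, 1 lands solely at r6c2 ⇒ r6c2=1.
Step 3. [r2c2∈{3}] r2c2 is down to just 3, so r2c2=3.
Step 4. [r3c5∈{2}] r3c5's peers cover all but 2. So r3c5=2.
Step 5. [r4c5∈{6}] only 6 remains possible at r4c5 ⇒ r4c5=6.
Step 6. [r5c1∈{5}] nothing but 5 survives at r5c1 ⇒ r5c1=5.
Step 7. [r5c4∈{6}] r5c4's peers cover all but 6 ⇒ r5c4=6.
Step 8. [r3c3∈{3}] only 3 remains possible at r3c3 ⇒ r3c3=3.
Step 9. [r1c5∈{1}] r1c5 is down to just 1. So r1c5=1.
Step 10. [r3c6∈{5}] r3c6 has the single candidate 5, so r3c6=5.
Step 11. [r4c3∈{2}] r4c3 is down to just 2, so r4c3=2.
Step 12. [r6c1∈{3}] r6c1 is down to just 3. So r6c1=3.
Step 13. [r1c6∈{3}] r1c6's peers cover all but 3. So r1c6=3.
Step 14. [r1c1∈{4}] only 4 remains possible at r1c1. So r1c1=4.
Step 15. [r2c3∈{1}] r2c3 has the single candidate 1, so r2c3=1.
Step 16. [r6c5∈{4}] r6c5 is down to just 4 ⇒ r6c5=4.

Answer: 4 6 5 2 1 3 / 2 3 1 4 5 6 / 6 4 3 1 2 5 / 1 5 2 3 6 4 / 5 2 4 6 3 1 / 3 1 6 5 4 2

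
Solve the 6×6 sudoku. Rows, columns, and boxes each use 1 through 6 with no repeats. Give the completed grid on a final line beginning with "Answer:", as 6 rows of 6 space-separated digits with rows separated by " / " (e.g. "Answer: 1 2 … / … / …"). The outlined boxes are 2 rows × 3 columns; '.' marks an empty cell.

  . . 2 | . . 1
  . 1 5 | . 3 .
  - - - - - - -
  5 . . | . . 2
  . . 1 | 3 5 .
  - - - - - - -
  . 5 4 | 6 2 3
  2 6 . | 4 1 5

Step 1. [r3c3∈{3,6}] col 3 places 6 nowhere but r3c3, so r3c3=6.
Step 2. [r4c1∈{4}] nothing but 4 survives at r4c1, so r4c1=4.
Step 3. [r1c5∈{4,6}] col 5 places 6 nowhere but r1c5 ⇒ r1c5=6.
Step 4. [r1c1∈{3}] only 3 remains possible at r1c1 ⇒ r1c1=3.
Step 5. [r6c3∈{3}] only 3 remains possible at r6c3. So r6c3=3.
Step 6. [r3c4∈{1}] nothing but 1 survives at r3c4. So r3c4=1.
Step 7. [r1c4∈{5}] r1c4 has the single candidate 5, so r1c4=5.
Step 8. [r3c5∈{4}] only 4 remains possible at r3c5, so r3c5=4.
Step 9. [r3c2∈{3}] r3c2 has the single candidate 3, so r3c2=3.
Step 10. [r2c1∈{6}] r2c1's peers cover all but 6, so r2c1=6.
Step 11. [r5c1∈{1}] nothing but 1 survives at r5c1 ⇒ r5c1=1.
Step 12. [r2c4∈{2}] only 2 remains possible at r2c4. So r2c4=2.
Step 13. [r4c6∈{6}] r4c6 is down to just 6, so r4c6=6.
Step 14. [r1c2∈{4}] r1c2 has the single candidate 4, so r1c2=4.
Step 15. [r2c6∈{4}] r2c6's peers cover all but 4, so r2c6=4.
Step 16. [r4c2∈{2}] nothing but 2 survives at r4c2. So r4c2=2.

Answer: 3 4 2 5 6 1 / 6 1 5 2 3 4 / 5 3 6 1 4 2 / 4 2 1 3 5 6 / 1 5 4 6 2 3 / 2 6 3 4 1 5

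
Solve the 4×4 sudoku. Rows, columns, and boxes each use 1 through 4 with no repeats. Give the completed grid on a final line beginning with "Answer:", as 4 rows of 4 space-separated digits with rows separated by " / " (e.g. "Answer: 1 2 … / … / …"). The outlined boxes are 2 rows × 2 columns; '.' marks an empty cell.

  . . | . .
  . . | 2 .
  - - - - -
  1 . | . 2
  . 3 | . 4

Step 1. [r1c3∈{1,3,4}] across col 3, 4 lands solely at r1c3 ⇒ r1c3=4.
Step 2. [r1c2∈{1,2}] col 2 places 2 nowhere but r1c2. So r1c2=2.
Step 3. [r1c4∈{1,3}] row 1 places 1 nowhere but r1c4. So r1c4=1.
Step 4. [r2c1∈{3,4}] in col 1, 4 fits only at r2c1 ⇒ r2c1=4.
Step 5. [r3c2∈{4}] r3c2 is down to just 4. So r3c2=4.
Step 6. [r3c3∈{3}] r3c3 is down to just 3, so r3c3=3.
Step 7. [r4c1∈{2}] r4c1 is down to just 2. So r4c1=2.
Step 8. [r4c3∈{1}] r4c3 has the single candidate 1 ⇒ r4c3=1.
Step 9. [r1c1∈{3}] r1c1 is down to just 3 ⇒ r1c1=3.
Step 10. [r2c4∈{3}] r2c4 is down to just 3. So r2c4=3.
Step 11. [r2c2∈{1}] nothing but 1 survives at r2c2, so r2c2=1.

Answer: 3 2 4 1 / 4 1 2 3 / 1 4 3 2 / 2 3 1 4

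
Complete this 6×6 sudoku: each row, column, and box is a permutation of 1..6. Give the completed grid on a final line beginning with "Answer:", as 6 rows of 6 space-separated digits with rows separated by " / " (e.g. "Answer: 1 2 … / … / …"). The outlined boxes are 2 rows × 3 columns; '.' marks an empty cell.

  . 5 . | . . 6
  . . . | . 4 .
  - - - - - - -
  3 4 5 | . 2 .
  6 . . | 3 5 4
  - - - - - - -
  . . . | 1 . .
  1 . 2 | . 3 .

Step 1. [r2c6∈{1,2,3,5}] r2c6 is the only open cell in col 6 admitting 3 ⇒ r2c6=3.
Step 2. [r6c2∈{6}] r6c2 has the single candidate 6 ⇒ r6c2=6.
Step 3. [r1c3∈{1,3,4}] across row 1, 3 lands solely at r1c3 ⇒ r1c3=3.
Step 4. [r2c1∈{2}] r2c1's peers cover all but 2, so r2c1=2.
Step 5. [r6c6∈{5}] only 5 remains possible at r6c6, so r6c6=5.
Step 6. [r4c3∈{1}] only 1 remains possible at r4c3 ⇒ r4c3=1.
Step 7. [r5c3∈{4}] r5c3 has the single candidate 4. So r5c3=4.
Step 8. [r4c2∈{2}] r4c2's peers cover all but 2 ⇒ r4c2=2.
Step 9. [r1c5∈{1}] r1c5 has the single candidate 1, so r1c5=1.
Step 10. [r5c2∈{3}] r5c2's peers cover all but 3, so r5c2=3.
Step 11. [r2c3∈{6}] only 6 remains possible at r2c3. So r2c3=6.
Step 12. [r3c6∈{1}] r3c6 has the single candidate 1 ⇒ r3c6=1.
Step 13. [r5c1∈{5}] r5c1's peers cover all but 5. So r5c1=5.
Step 14. [r2c4∈{5}] r2c4 has the single candidate 5, so r2c4=5.
Step 15. [r1c1∈{4}] nothing but 4 survives at r1c1, so r1c1=4.
Step 16. [r6c4∈{4}] nothing but 4 survives at r6c4. So r6c4=4.
Step 17. [r5c5∈{6}] r5c5 is down to just 6 ⇒ r5c5=6.
Step 18. [r5c6∈{2}] only 2 remains possible at r5c6, so r5c6=2.
Step 19. [r3c4∈{6}] r3c4 is down to just 6 ⇒ r3c4=6.
Step 20. [r2c2∈{1}] r2c2 is down to just 1 ⇒ r2c2=1.
Step 21. [r1c4∈{2}] r1c4's peers cover all but 2. So r1c4=2.

Answer: 4 5 3 2 1 6 / 2 1 6 5 4 3 / 3 4 5 6 2 1 / 6 2 1 3 5 4 / 5 3 4 1 6 2 / 1 6 2 4 3 5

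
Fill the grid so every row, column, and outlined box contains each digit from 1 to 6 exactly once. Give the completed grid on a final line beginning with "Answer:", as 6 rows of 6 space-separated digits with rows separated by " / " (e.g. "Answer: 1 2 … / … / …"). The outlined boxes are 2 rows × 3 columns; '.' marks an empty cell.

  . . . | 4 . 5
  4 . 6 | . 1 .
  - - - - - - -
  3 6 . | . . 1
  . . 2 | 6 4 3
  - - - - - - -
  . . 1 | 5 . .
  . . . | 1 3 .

Step 1. [r2c6∈{2}] r2c6's peers cover all but 2 ⇒ r2c6=2.
Step 2. [r5c5∈{2,6}] across box 6, 2 lands solely at r5c5, so r5c5=2.
Step 3. [r2c2∈{3,5}] r2c2 is the only open cell in row 2 admitting 5. So r2c2=5.
Step 4. [r4c1∈{1,5}] 5 has one home in row 4: r4c1. So r4c1=5.
Step 5. [r1c1∈{1,2}] across col 1, 1 lands solely at r1c1 ⇒ r1c1=1.
Step 6. [r5c2∈{3,4}] in row 5, 3 fits only at r5c2 ⇒ r5c2=3.
Step 7. [r6c2∈{2,4}] 4 has one home in col 2: r6c2. So r6c2=4.
Step 8. [r6c6∈{6}] r6c6 is down to just 6. So r6c6=6.
Step 9. [r3c3∈{4}] r3c3 is down to just 4, so r3c3=4.
Step 10. [r5c6∈{4}] r5c6's peers cover all but 4, so r5c6=4.
Step 11. [r4c2∈{1}] nothing but 1 survives at r4c2, so r4c2=1.
Step 12. [r6c3∈{5}] nothing but 5 survives at r6c3. So r6c3=5.
Step 13. [r1c5∈{6}] only 6 remains possible at r1c5. So r1c5=6.
Step 14. [r2c4∈{3}] r2c4 is down to just 3 ⇒ r2c4=3.
Step 15. [r3c5∈{5}] nothing but 5 survives at r3c5. So r3c5=5.
Step 16. [r3c4∈{2}] r3c4's peers cover all but 2, so r3c4=2.
Step 17. [r6c1∈{2}] nothing but 2 survives at r6c1. So r6c1=2.
Step 18. [r5c1∈{6}] nothing but 6 survives at r5c1. So r5c1=6.
Step 19. [r1c3∈{3}] r1c3 has the single candidate 3. So r1c3=3.
Step 20. [r1c2∈{2}] r1c2 is down to just 2, so r1c2=2.

Answer: 1 2 3 4 6 5 / 4 5 6 3 1 2 / 3 6 4 2 5 1 / 5 1 2 6 4 3 / 6 3 1 5 2 4 / 2 4 5 1 3 6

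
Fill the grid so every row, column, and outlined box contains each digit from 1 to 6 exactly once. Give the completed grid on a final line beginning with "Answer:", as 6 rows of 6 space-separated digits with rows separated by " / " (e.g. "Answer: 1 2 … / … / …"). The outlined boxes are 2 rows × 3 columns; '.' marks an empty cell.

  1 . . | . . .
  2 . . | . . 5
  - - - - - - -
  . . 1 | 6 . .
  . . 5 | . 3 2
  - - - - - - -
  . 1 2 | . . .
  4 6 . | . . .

Step 1. [r3c6∈{4}] r3c6 has the single candidate 4, so r3c6=4.
Step 2. [r6c3∈{3}] nothing but 3 survives at r6c3, so r6c3=3.
Step 3. [r1c2∈{3,4,5}] 5 has one home in row 1: r1c2 ⇒ r1c2=5.
Step 4. [r2c2∈{3,4}] 3 has one home in box 1: r2c2 ⇒ r2c2=3.
Step 5. [r4c4∈{1}] only 1 remains possible at r4c4 ⇒ r4c4=1.
Step 6. [r2c4∈{4}] r2c4 has the single candidate 4 ⇒ r2c4=4.
Step 7. [r2c3∈{6}] only 6 remains possible at r2c3 ⇒ r2c3=6.
Step 8. [r5c5∈{4,5,6}] in row 5, 4 fits only at r5c5, so r5c5=4.
Step 9. [r5c6∈{3,6}] in row 5, 6 fits only at r5c6 ⇒ r5c6=6.
Step 10. [r5c4∈{3,5}] 3 has one home in row 5: r5c4 ⇒ r5c4=3.
Step 11. [r6c4∈{2,5}] r6c4 is the only open cell in col 4 admitting 5. So r6c4=5.
Step 12. [r6c5∈{1,2}] 2 has one home in row 6: r6c5. So r6c5=2.
Step 13. [r1c4∈{2}] r1c4's peers cover all but 2 ⇒ r1c4=2.
Step 14. [r3c2∈{2}] r3c2 has the single candidate 2, so r3c2=2.
Step 15. [r3c5∈{5}] r3c5 has the single candidate 5. So r3c5=5.
Step 16. [r4c1∈{6}] r4c1's peers cover all but 6 ⇒ r4c1=6.
Step 17. [r1c3∈{4}] nothing but 4 survives at r1c3 ⇒ r1c3=4.
Step 18. [r4c2∈{4}] only 4 remains possible at r4c2. So r4c2=4.
Step 19. [r3c1∈{3}] r3c1 has the single candidate 3. So r3c1=3.
Step 20. [r5c1∈{5}] nothing but 5 survives at r5c1 ⇒ r5c1=5.
Step 21. [r1c6∈{3}] r1c6 has the single candidate 3. So r1c6=3.
Step 22. [r6c6∈{1}] nothing but 1 survives at r6c6. So r6c6=1.
Step 23. [r2c5∈{1}] r2c5 is down to just 1. So r2c5=1.
Step 24. [r1c5∈{6}] r1c5 has the single candidate 6 ⇒ r1c5=6.

Answer: 1 5 4 2 6 3 / 2 3 6 4 1 5 / 3 2 1 6 5 4 / 6 4 5 1 3 2 / 5 1 2 3 4 6 / 4 6 3 5 2 1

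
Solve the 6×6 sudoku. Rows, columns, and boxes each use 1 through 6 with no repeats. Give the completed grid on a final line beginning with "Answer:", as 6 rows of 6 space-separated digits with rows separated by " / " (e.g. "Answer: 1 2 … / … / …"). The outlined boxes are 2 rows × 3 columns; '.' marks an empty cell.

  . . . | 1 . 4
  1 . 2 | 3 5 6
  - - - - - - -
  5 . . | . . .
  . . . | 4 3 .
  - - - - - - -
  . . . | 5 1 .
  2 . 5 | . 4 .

Step 1. [r4c1∈{6}] r4c1 has the single candidate 6, so r4c1=6.
Step 2. [r3c4∈{2,6}] across col 4, 2 lands solely at r3c4. So r3c4=2.
Step 3. [r4c3∈{1}] r4c3 has the single candidate 1. So r4c3=1.
Step 4. [r5c1∈{3,4}] col 1 places 4 nowhere but r5c1, so r5c1=4.
Step 5. [r6c6∈{3}] r6c6 is down to just 3. So r6c6=3.
Step 6. [r1c1∈{3}] only 3 remains possible at r1c1. So r1c1=3.
Step 7. [r1c3∈{6}] r1c3 has the single candidate 6 ⇒ r1c3=6.
Step 8. [r3c3∈{3,4}] r3c3 is the only open cell in col 3 admitting 4, so r3c3=4.
Step 9. [r5c2∈{3,6}] 6 has one home in row 5: r5c2 ⇒ r5c2=6.
Step 10. [r1c5∈{2}] r1c5 is down to just 2. So r1c5=2.
Step 11. [r3c6∈{1}] r3c6 has the single candidate 1 ⇒ r3c6=1.
Step 12. [r4c2∈{2}] only 2 remains possible at r4c2. So r4c2=2.
Step 13. [r4c6∈{5}] nothing but 5 survives at r4c6. So r4c6=5.
Step 14. [r5c3∈{3}] r5c3 has the single candidate 3, so r5c3=3.
Step 15. [r6c4∈{6}] only 6 remains possible at r6c4, so r6c4=6.
Step 16. [r2c2∈{4}] r2c2's peers cover all but 4. So r2c2=4.
Step 17. [r3c5∈{6}] r3c5 is down to just 6. So r3c5=6.
Step 18. [r5c6∈{2}] nothing but 2 survives at r5c6. So r5c6=2.
Step 19. [r6c2∈{1}] r6c2 is down to just 1. So r6c2=1.
Step 20. [r3c2∈{3}] r3c2's peers cover all but 3 ⇒ r3c2=3.
Step 21. [r1c2∈{5}] r1c2's peers cover all but 5. So r1c2=5.

Answer: 3 5 6 1 2 4 / 1 4 2 3 5 6 / 5 3 4 2 6 1 / 6 2 1 4 3 5 / 4 6 3 5 1 2 / 2 1 5 6 4 3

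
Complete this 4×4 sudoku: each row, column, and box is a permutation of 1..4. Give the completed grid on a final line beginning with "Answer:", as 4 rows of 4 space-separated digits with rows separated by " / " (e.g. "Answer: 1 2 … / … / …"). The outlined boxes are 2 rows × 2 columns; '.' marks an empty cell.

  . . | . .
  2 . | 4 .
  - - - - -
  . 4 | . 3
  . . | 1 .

Step 1. [r2c2∈{1,3}] row 2 places 3 nowhere but r2c2, so r2c2=3.
Step 2. [r1c2∈{1}] r1c2 has the single candidate 1, so r1c2=1.
Step 3. [r1c4∈{2}] r1c4 has the single candidate 2 ⇒ r1c4=2.
Step 4. [r4c4∈{4}] r4c4 has the single candidate 4 ⇒ r4c4=4.
Step 5. [r4c1∈{3}] only 3 remains possible at r4c1, so r4c1=3.
Step 6. [r1c3∈{3}] r1c3 has the single candidate 3. So r1c3=3.
Step 7. [r3c3∈{2}] r3c3's peers cover all but 2 ⇒ r3c3=2.
Step 8. [r4c2∈{2}] only 2 remains possible at r4c2. So r4c2=2.
Step 9. [r3c1∈{1}] nothing but 1 survives at r3c1. So r3c1=1.
Step 10. [r2c4∈{1}] nothing but 1 survives at r2c4 ⇒ r2c4=1.
Step 11. [r1c1∈{4}] r1c1 is down to just 4. So r1c1=4.

Answer: 4 1 3 2 / 2 3 4 1 / 1 4 2 3 / 3 2 1 4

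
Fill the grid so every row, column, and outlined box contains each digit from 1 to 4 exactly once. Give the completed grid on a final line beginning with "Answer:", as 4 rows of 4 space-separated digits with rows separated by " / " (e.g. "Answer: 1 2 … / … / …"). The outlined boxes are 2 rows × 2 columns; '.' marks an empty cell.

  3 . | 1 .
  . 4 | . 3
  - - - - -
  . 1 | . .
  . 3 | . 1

Step 1. [r2c3∈{2}] nothing but 2 survives at r2c3, so r2c3=2.
Step 2. [r4c3∈{4}] r4c3's peers cover all but 4, so r4c3=4.
Step 3. [r4c1∈{2}] r4c1's peers cover all but 2, so r4c1=2.
Step 4. [r3c1∈{4}] r3c1's peers cover all but 4 ⇒ r3c1=4.
Step 5. [r1c2∈{2}] nothing but 2 survives at r1c2, so r1c2=2.
Step 6. [r1c4∈{4}] r1c4's peers cover all but 4 ⇒ r1c4=4.
Step 7. [r3c3∈{3}] only 3 remains possible at r3c3, so r3c3=3.
Step 8. [r3c4∈{2}] r3c4's peers cover all but 2, so r3c4=2.
Step 9. [r2c1∈{1}] r2c1 is down to just 1. So r2c1=1.

Answer: 3 2 1 4 / 1 4 2 3 / 4 1 3 2 / 2 3 4 1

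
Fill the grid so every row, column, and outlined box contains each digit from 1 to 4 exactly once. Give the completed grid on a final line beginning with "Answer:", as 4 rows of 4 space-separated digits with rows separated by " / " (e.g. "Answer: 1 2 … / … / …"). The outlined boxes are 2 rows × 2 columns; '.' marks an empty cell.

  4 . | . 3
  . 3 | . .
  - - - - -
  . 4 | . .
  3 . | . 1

Step 1. [r3c4∈{2}] r3c4 has the single candidate 2. So r3c4=2.
Step 2. [r2c1∈{1,2}] 2 has one home in col 1: r2c1. So r2c1=2.
Step 3. [r2c3∈{1,4}] across row 2, 1 lands solely at r2c3 ⇒ r2c3=1.
Step 4. [r1c2∈{1}] r1c2's peers cover all but 1, so r1c2=1.
Step 5. [r3c3∈{3}] nothing but 3 survives at r3c3, so r3c3=3.
Step 6. [r1c3∈{2}] r1c3 is down to just 2. So r1c3=2.
Step 7. [r3c1∈{1}] r3c1 is down to just 1, so r3c1=1.
Step 8. [r4c3∈{4}] nothing but 4 survives at r4c3, so r4c3=4.
Step 9. [r2c4∈{4}] nothing but 4 survives at r2c4. So r2c4=4.
Step 10. [r4c2∈{2}] r4c2 is down to just 2. So r4c2=2.

Answer: 4 1 2 3 / 2 3 1 4 / 1 4 3 2 / 3 2 4 1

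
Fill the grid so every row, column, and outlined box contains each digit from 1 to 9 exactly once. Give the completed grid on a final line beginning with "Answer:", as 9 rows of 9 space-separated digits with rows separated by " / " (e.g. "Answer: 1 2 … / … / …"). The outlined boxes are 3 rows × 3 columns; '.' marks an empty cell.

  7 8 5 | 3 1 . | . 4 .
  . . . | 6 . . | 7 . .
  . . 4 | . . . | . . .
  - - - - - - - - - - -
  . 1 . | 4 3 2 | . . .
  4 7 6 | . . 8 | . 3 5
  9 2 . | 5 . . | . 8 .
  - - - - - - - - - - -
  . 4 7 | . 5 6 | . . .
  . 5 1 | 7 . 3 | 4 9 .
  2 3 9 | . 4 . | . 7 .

Step 1. [r1c6∈{9}] only 9 remains possible at r1c6 ⇒ r1c6=9.
Step 2. [r3c2∈{6,9}] 6 has one home in col 2: r3c2 ⇒ r3c2=6.
Step 3. [r5c7∈{1,2,9}] 2 has one home in row 5: r5c7 ⇒ r5c7=2.
Step 4. [r1c9∈{2,6}] in row 1, 2 fits only at r1c9, so r1c9=2.
Step 5. [r9c6∈{1}] r9c6's peers cover all but 1 ⇒ r9c6=1.
Step 6. [r9c4∈{8}] nothing but 8 survives at r9c4. So r9c4=8.
Step 7. [r7c1∈{8}] r7c1 has the single candidate 8 ⇒ r7c1=8.
Step 8. [r3c7∈{1,3,5,8,9}] in col 7, 8 fits only at r3c7. So r3c7=8.
Step 9. [r3c9∈{1,3,9}] 9 has one home in row 3: r3c9. So r3c9=9.
Step 10. [r2c9∈{1,3}] in box 3, 3 fits only at r2c9 ⇒ r2c9=3.
Step 11. [r4c8∈{6}] only 6 remains possible at r4c8 ⇒ r4c8=6.
Step 12. [r6c6∈{7}] r6c6's peers cover all but 7. So r6c6=7.
Step 13. [r7c9∈{1}] r7c9 has the single candidate 1. So r7c9=1.
Step 14. [r8c5∈{2}] r8c5 is down to just 2 ⇒ r8c5=2.
Step 15. [r2c1∈{1}] r2c1 is down to just 1. So r2c1=1.
Step 16. [r2c8∈{5}] r2c8's peers cover all but 5. So r2c8=5.
Step 17. [r9c9∈{6}] nothing but 6 survives at r9c9, so r9c9=6.
Step 18. [r5c5∈{9}] nothing but 9 survives at r5c5 ⇒ r5c5=9.
Step 19. [r6c5∈{6}] nothing but 6 survives at r6c5, so r6c5=6.
Step 20. [r4c1∈{5}] only 5 remains possible at r4c1 ⇒ r4c1=5.
Step 21. [r2c2∈{9}] r2c2 is down to just 9 ⇒ r2c2=9.
Step 22. [r4c7∈{9}] r4c7 has the single candidate 9 ⇒ r4c7=9.
Step 23. [r9c7∈{5}] only 5 remains possible at r9c7 ⇒ r9c7=5.
Step 24. [r5c4∈{1}] only 1 remains possible at r5c4, so r5c4=1.
Step 25. [r7c8∈{2}] only 2 remains possible at r7c8. So r7c8=2.
Step 26. [r1c7∈{6}] r1c7 is down to just 6 ⇒ r1c7=6.
Step 27. [r3c1∈{3}] only 3 remains possible at r3c1 ⇒ r3c1=3.
Step 28. [r6c9∈{4}] r6c9 is down to just 4, so r6c9=4.
Step 29. [r2c3∈{2}] r2c3 has the single candidate 2, so r2c3=2.
Step 30. [r2c5∈{8}] only 8 remains possible at r2c5, so r2c5=8.
Step 31. [r8c9∈{8}] r8c9 has the single candidate 8, so r8c9=8.
Step 32. [r6c3∈{3}] r6c3's peers cover all but 3. So r6c3=3.
Step 33. [r4c3∈{8}] r4c3's peers cover all but 8 ⇒ r4c3=8.
Step 34. [r6c7∈{1}] r6c7's peers cover all but 1 ⇒ r6c7=1.
Step 35. [r4c9∈{7}] r4c9 is down to just 7. So r4c9=7.
Step 36. [r3c5∈{7}] r3c5 is down to just 7. So r3c5=7.
Step 37. [r7c4∈{9}] r7c4 has the single candidate 9. So r7c4=9.
Step 38. [r8c1∈{6}] only 6 remains possible at r8c1. So r8c1=6.
Step 39. [r3c4∈{2}] r3c4 is down to just 2, so r3c4=2.
Step 40. [r7c7∈{3}] only 3 remains possible at r7c7 ⇒ r7c7=3.
Step 41. [r2c6∈{4}] nothing but 4 survives at r2c6 ⇒ r2c6=4.
Step 42. [r3c8∈{1}] r3c8 has the single candidate 1, so r3c8=1.
Step 43. [r3c6∈{5}] r3c6 is down to just 5, so r3c6=5.

Answer: 7 8 5 3 1 9 6 4 2 / 1 9 2 6 8 4 7 5 3 / 3 6 4 2 7 5 8 1 9 / 5 1 8 4 3 2 9 6 7 / 4 7 6 1 9 8 2 3 5 / 9 2 3 5 6 7 1 8 4 / 8 4 7 9 5 6 3 2 1 / 6 5 1 7 2 3 4 9 8 / 2 3 9 8 4 1 5 7 6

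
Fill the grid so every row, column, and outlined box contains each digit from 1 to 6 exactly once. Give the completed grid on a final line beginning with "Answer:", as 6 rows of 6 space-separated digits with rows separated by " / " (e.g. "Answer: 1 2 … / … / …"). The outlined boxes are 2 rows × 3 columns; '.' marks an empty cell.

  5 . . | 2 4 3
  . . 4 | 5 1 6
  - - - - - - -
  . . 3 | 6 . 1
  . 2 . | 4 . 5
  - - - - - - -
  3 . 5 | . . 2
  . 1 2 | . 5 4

Step 1. [r1c3∈{1,6}] 1 has one home in row 1: r1c3. So r1c3=1.
Step 2. [r5c2∈{4,6}] 4 has one home in row 5: r5c2, so r5c2=4.
Step 3. [r4c3∈{6}] r4c3's peers cover all but 6. So r4c3=6.
Step 4. [r4c1∈{1}] nothing but 1 survives at r4c1. So r4c1=1.
Step 5. [r3c1∈{4}] r3c1's peers cover all but 4, so r3c1=4.
Step 6. [r2c1∈{2}] only 2 remains possible at r2c1, so r2c1=2.
Step 7. [r6c1∈{6}] r6c1 is down to just 6 ⇒ r6c1=6.
Step 8. [r2c2∈{3}] only 3 remains possible at r2c2. So r2c2=3.
Step 9. [r1c2∈{6}] r1c2's peers cover all but 6, so r1c2=6.
Step 10. [r5c4∈{1}] r5c4 has the single candidate 1. So r5c4=1.
Step 11. [r4c5∈{3}] r4c5 has the single candidate 3 ⇒ r4c5=3.
Step 12. [r3c2∈{5}] only 5 remains possible at r3c2. So r3c2=5.
Step 13. [r3c5∈{2}] r3c5 has the single candidate 2. So r3c5=2.
Step 14. [r6c4∈{3}] r6c4 has the single candidate 3 ⇒ r6c4=3.
Step 15. [r5c5∈{6}] r5c5 is down to just 6, so r5c5=6.

Answer: 5 6 1 2 4 3 / 2 3 4 5 1 6 / 4 5 3 6 2 1 / 1 2 6 4 3 5 / 3 4 5 1 6 2 / 6 1 2 3 5 4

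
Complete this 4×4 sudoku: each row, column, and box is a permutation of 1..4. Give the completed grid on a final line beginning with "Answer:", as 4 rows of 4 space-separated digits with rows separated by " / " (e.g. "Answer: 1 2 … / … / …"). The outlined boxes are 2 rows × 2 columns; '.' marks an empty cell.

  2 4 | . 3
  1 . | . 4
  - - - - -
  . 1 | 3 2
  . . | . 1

Step 1. [r4c1∈{3,4}] across col 1, 3 lands solely at r4c1 ⇒ r4c1=3.
Step 2. [r2c3∈{2}] r2c3's peers cover all but 2. So r2c3=2.
Step 3. [r4c2∈{2}] r4c2's peers cover all but 2, so r4c2=2.
Step 4. [r1c3∈{1}] only 1 remains possible at r1c3. So r1c3=1.
Step 5. [r2c2∈{3}] only 3 remains possible at r2c2 ⇒ r2c2=3.
Step 6. [r4c3∈{4}] r4c3's peers cover all but 4, so r4c3=4.
Step 7. [r3c1∈{4}] r3c1 has the single candidate 4, so r3c1=4.

Answer: 2 4 1 3 / 1 3 2 4 / 4 1 3 2 / 3 2 4 1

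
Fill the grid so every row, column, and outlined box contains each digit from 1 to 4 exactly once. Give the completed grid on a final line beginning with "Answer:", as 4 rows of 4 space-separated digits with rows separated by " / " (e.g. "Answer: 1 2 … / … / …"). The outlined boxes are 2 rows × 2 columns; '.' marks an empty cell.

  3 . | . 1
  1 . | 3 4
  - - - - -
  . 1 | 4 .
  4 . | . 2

Step 1. [r1c3∈{2}] r1c3 has the single candidate 2. So r1c3=2.
Step 2. [r2c2∈{2}] r2c2 has the single candidate 2, so r2c2=2.
Step 3. [r4c3∈{1}] r4c3 is down to just 1. So r4c3=1.
Step 4. [r3c1∈{2}] only 2 remains possible at r3c1 ⇒ r3c1=2.
Step 5. [r3c4∈{3}] r3c4 is down to just 3 ⇒ r3c4=3.
Step 6. [r1c2∈{4}] only 4 remains possible at r1c2 ⇒ r1c2=4.
Step 7. [r4c2∈{3}] nothing but 3 survives at r4c2 ⇒ r4c2=3.

Answer: 3 4 2 1 / 1 2 3 4 / 2 1 4 3 / 4 3 1 2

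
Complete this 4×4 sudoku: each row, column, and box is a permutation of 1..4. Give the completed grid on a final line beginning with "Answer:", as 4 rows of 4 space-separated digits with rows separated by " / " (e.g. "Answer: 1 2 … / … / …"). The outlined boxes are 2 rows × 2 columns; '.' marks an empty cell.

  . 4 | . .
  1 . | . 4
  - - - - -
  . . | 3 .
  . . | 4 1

Step 1. [r2c3∈{2}] r2c3 has the single candidate 2. So r2c3=2.
Step 2. [r1c1∈{2,3}] r1c1 is the only open cell in row 1 admitting 2. So r1c1=2.
Step 3. [r4c2∈{2,3}] row 4 places 2 nowhere but r4c2 ⇒ r4c2=2.
Step 4. [r1c3∈{1}] r1c3 is down to just 1, so r1c3=1.
Step 5. [r2c2∈{3}] only 3 remains possible at r2c2, so r2c2=3.
Step 6. [r4c1∈{3}] nothing but 3 survives at r4c1. So r4c1=3.
Step 7. [r1c4∈{3}] r1c4 is down to just 3. So r1c4=3.
Step 8. [r3c1∈{4}] r3c1 has the single candidate 4, so r3c1=4.
Step 9. [r3c2∈{1}] r3c2 is down to just 1. So r3c2=1.
Step 10. [r3c4∈{2}] nothing but 2 survives at r3c4. So r3c4=2.

Answer: 2 4 1 3 / 1 3 2 4 / 4 1 3 2 / 3 2 4 1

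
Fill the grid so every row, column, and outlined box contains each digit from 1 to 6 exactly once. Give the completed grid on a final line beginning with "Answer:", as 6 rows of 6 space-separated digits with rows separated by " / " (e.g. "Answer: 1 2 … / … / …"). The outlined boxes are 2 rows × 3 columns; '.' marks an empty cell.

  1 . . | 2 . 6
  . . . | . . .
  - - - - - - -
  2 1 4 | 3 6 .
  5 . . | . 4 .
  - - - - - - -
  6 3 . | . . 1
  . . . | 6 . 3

Step 1. [r2c6∈{4,5}] 4 has one home in col 6: r2c6 ⇒ r2c6=4.
Step 2. [r2c1∈{3}] nothing but 3 survives at r2c1 ⇒ r2c1=3.
Step 3. [r1c3∈{5}] nothing but 5 survives at r1c3 ⇒ r1c3=5.
Step 4. [r5c3∈{2}] only 2 remains possible at r5c3, so r5c3=2.
Step 5. [r5c5∈{5}] only 5 remains possible at r5c5 ⇒ r5c5=5.
Step 6. [r4c2∈{6}] r4c2's peers cover all but 6 ⇒ r4c2=6.
Step 7. [r6c2∈{4,5}] row 6 places 5 nowhere but r6c2 ⇒ r6c2=5.
Step 8. [r2c4∈{1,5}] r2c4 is the only open cell in row 2 admitting 5. So r2c4=5.
Step 9. [r6c3∈{1}] r6c3 is down to just 1, so r6c3=1.
Step 10. [r1c5∈{3}] nothing but 3 survives at r1c5. So r1c5=3.
Step 11. [r2c3∈{6}] r2c3 is down to just 6, so r2c3=6.
Step 12. [r1c2∈{4}] r1c2 is down to just 4. So r1c2=4.
Step 13. [r2c2∈{2}] r2c2 has the single candidate 2. So r2c2=2.
Step 14. [r3c6∈{5}] r3c6's peers cover all but 5 ⇒ r3c6=5.
Step 15. [r4c4∈{1}] r4c4 has the single candidate 1 ⇒ r4c4=1.
Step 16. [r2c5∈{1}] nothing but 1 survives at r2c5, so r2c5=1.
Step 17. [r5c4∈{4}] r5c4 has the single candidate 4. So r5c4=4.
Step 18. [r4c6∈{2}] r4c6 has the single candidate 2, so r4c6=2.
Step 19. [r6c5∈{2}] only 2 remains possible at r6c5 ⇒ r6c5=2.
Step 20. [r6c1∈{4}] nothing but 4 survives at r6c1, so r6c1=4.
Step 21. [r4c3∈{3}] r4c3's peers cover all but 3. So r4c3=3.

Answer: 1 4 5 2 3 6 / 3 2 6 5 1 4 / 2 1 4 3 6 5 / 5 6 3 1 4 2 / 6 3 2 4 5 1 / 4 5 1 6 2 3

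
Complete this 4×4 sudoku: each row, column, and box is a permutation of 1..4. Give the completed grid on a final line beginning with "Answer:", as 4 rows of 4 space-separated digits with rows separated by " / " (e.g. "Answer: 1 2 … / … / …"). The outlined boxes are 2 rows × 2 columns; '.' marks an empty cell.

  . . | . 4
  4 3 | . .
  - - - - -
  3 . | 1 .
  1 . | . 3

Step 1. [r3c4∈{2}] r3c4 has the single candidate 2. So r3c4=2.
Step 2. [r1c1∈{2}] r1c1 is down to just 2. So r1c1=2.
Step 3. [r3c2∈{4}] r3c2's peers cover all but 4 ⇒ r3c2=4.
Step 4. [r4c2∈{2}] nothing but 2 survives at r4c2 ⇒ r4c2=2.
Step 5. [r2c4∈{1}] nothing but 1 survives at r2c4 ⇒ r2c4=1.
Step 6. [r1c2∈{1}] r1c2's peers cover all but 1 ⇒ r1c2=1.
Step 7. [r2c3∈{2}] r2c3 is down to just 2, so r2c3=2.
Step 8. [r4c3∈{4}] r4c3 has the single candidate 4, so r4c3=4.
Step 9. [r1c3∈{3}] only 3 remains possible at r1c3. So r1c3=3.

Answer: 2 1 3 4 / 4 3 2 1 / 3 4 1 2 / 1 2 4 3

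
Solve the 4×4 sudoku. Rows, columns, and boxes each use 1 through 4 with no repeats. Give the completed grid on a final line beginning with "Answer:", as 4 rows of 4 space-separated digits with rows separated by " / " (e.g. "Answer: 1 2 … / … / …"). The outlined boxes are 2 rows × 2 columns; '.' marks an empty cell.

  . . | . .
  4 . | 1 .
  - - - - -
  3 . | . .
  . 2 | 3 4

Step 1. [r2c4∈{2,3}] 2 has one home in row 2: r2c4. So r2c4=2.
Step 2. [r4c1∈{1}] r4c1 has the single candidate 1, so r4c1=1.
Step 3. [r1c4∈{3}] r1c4 is down to just 3, so r1c4=3.
Step 4. [r3c2∈{4}] nothing but 4 survives at r3c2 ⇒ r3c2=4.
Step 5. [r1c1∈{2}] r1c1 has the single candidate 2 ⇒ r1c1=2.
Step 6. [r2c2∈{3}] nothing but 3 survives at r2c2. So r2c2=3.
Step 7. [r1c3∈{4}] r1c3's peers cover all but 4 ⇒ r1c3=4.
Step 8. [r3c4∈{1}] only 1 remains possible at r3c4 ⇒ r3c4=1.
Step 9. [r3c3∈{2}] r3c3 has the single candidate 2 ⇒ r3c3=2.
Step 10. [r1c2∈{1}] r1c2's peers cover all but 1, so r1c2=1.

Answer: 2 1 4 3 / 4 3 1 2 / 3 4 2 1 / 1 2 3 4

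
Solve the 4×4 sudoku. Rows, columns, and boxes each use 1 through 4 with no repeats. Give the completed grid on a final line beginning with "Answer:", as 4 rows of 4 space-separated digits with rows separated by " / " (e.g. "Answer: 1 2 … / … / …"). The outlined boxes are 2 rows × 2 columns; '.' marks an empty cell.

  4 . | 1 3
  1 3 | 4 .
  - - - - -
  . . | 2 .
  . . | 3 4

Step 1. [r4c2∈{1,2}] across row 4, 1 lands solely at r4c2. So r4c2=1.
Step 2. [r3c2∈{4}] only 4 remains possible at r3c2 ⇒ r3c2=4.
Step 3. [r3c4∈{1}] nothing but 1 survives at r3c4 ⇒ r3c4=1.
Step 4. [r4c1∈{2}] r4c1 is down to just 2, so r4c1=2.
Step 5. [r2c4∈{2}] nothing but 2 survives at r2c4. So r2c4=2.
Step 6. [r3c1∈{3}] r3c1 is down to just 3. So r3c1=3.
Step 7. [r1c2∈{2}] nothing but 2 survives at r1c2. So r1c2=2.

Answer: 4 2 1 3 / 1 3 4 2 / 3 4 2 1 / 2 1 3 4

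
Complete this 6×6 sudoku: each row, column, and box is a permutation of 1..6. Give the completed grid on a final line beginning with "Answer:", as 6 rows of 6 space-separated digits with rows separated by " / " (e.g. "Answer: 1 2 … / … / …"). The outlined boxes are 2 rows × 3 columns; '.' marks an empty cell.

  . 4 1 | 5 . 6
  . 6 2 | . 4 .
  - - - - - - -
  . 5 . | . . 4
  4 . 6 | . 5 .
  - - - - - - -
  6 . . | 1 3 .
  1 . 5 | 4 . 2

Step 1. [r2c4∈{3}] r2c4's peers cover all but 3 ⇒ r2c4=3.
Step 2. [r3c1∈{2,3}] in col 1, 2 fits only at r3c1 ⇒ r3c1=2.
Step 3. [r4c6∈{1,3}] col 6 places 3 nowhere but r4c6. So r4c6=3.
Step 4. [r3c5∈{1,6}] 1 has one home in row 3: r3c5, so r3c5=1.
Step 5. [r1c1∈{3}] r1c1's peers cover all but 3, so r1c1=3.
Step 6. [r5c2∈{2}] r5c2 has the single candidate 2. So r5c2=2.
Step 7. [r3c3∈{3}] r3c3 is down to just 3 ⇒ r3c3=3.
Step 8. [r5c3∈{4}] r5c3 is down to just 4. So r5c3=4.
Step 9. [r6c2∈{3}] r6c2 is down to just 3 ⇒ r6c2=3.
Step 10. [r2c6∈{1}] r2c6 is down to just 1 ⇒ r2c6=1.
Step 11. [r3c4∈{6}] r3c4 has the single candidate 6 ⇒ r3c4=6.
Step 12. [r6c5∈{6}] nothing but 6 survives at r6c5, so r6c5=6.
Step 13. [r5c6∈{5}] r5c6's peers cover all but 5. So r5c6=5.
Step 14. [r4c4∈{2}] r4c4's peers cover all but 2 ⇒ r4c4=2.
Step 15. [r4c2∈{1}] r4c2's peers cover all but 1. So r4c2=1.
Step 16. [r2c1∈{5}] r2c1's peers cover all but 5, so r2c1=5.
Step 17. [r1c5∈{2}] r1c5 is down to just 2, so r1c5=2.

Answer: 3 4 1 5 2 6 / 5 6 2 3 4 1 / 2 5 3 6 1 4 / 4 1 6 2 5 3 / 6 2 4 1 3 5 / 1 3 5 4 6 2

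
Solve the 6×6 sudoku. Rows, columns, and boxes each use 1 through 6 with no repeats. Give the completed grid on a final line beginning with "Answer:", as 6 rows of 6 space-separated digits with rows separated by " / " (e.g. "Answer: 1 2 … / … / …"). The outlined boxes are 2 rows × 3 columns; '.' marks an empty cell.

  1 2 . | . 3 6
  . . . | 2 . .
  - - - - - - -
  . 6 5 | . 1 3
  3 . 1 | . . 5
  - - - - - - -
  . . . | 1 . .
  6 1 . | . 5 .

Step 1. [r2c5∈{4}] only 4 remains possible at r2c5. So r2c5=4.
Step 2. [r4c2∈{4}] nothing but 4 survives at r4c2. So r4c2=4.
Step 3. [r5c1∈{2,4,5}] 4 has one home in col 1: r5c1. So r5c1=4.
Step 4. [r5c6∈{2}] only 2 remains possible at r5c6 ⇒ r5c6=2.
Step 5. [r5c3∈{3}] r5c3 is down to just 3, so r5c3=3.
Step 6. [r4c5∈{2,6}] row 4 places 2 nowhere but r4c5, so r4c5=2.
Step 7. [r2c2∈{3,5}] row 2 places 3 nowhere but r2c2, so r2c2=3.
Step 8. [r3c4∈{4}] r3c4 is down to just 4, so r3c4=4.
Step 9. [r2c3∈{6}] only 6 remains possible at r2c3 ⇒ r2c3=6.
Step 10. [r3c1∈{2}] r3c1's peers cover all but 2. So r3c1=2.
Step 11. [r6c4∈{3}] nothing but 3 survives at r6c4 ⇒ r6c4=3.
Step 12. [r2c1∈{5}] r2c1 is down to just 5 ⇒ r2c1=5.
Step 13. [r1c4∈{5}] nothing but 5 survives at r1c4. So r1c4=5.
Step 14. [r4c4∈{6}] r4c4 is down to just 6. So r4c4=6.
Step 15. [r6c3∈{2}] r6c3 has the single candidate 2. So r6c3=2.
Step 16. [r1c3∈{4}] nothing but 4 survives at r1c3 ⇒ r1c3=4.
Step 17. [r5c5∈{6}] nothing but 6 survives at r5c5 ⇒ r5c5=6.
Step 18. [r5c2∈{5}] only 5 remains possible at r5c2 ⇒ r5c2=5.
Step 19. [r2c6∈{1}] r2c6's peers cover all but 1, so r2c6=1.
Step 20. [r6c6∈{4}] r6c6's peers cover all but 4, so r6c6=4.

Answer: 1 2 4 5 3 6 / 5 3 6 2 4 1 / 2 6 5 4 1 3 / 3 4 1 6 2 5 / 4 5 3 1 6 2 / 6 1 2 3 5 4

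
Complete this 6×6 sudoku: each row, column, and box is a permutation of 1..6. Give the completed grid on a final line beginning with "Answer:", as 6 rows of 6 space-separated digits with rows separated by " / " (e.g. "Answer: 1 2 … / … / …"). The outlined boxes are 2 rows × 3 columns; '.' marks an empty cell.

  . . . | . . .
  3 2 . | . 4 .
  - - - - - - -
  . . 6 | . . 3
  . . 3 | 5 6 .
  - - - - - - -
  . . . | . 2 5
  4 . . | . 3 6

Step 1. [r5c3∈{1}] only 1 remains possible at r5c3 ⇒ r5c3=1.
Step 2. [r3c5∈{1}] nothing but 1 survives at r3c5 ⇒ r3c5=1.
Step 3. [r2c3∈{5}] only 5 remains possible at r2c3. So r2c3=5.
Step 4. [r4c6∈{2,4}] col 6 places 4 nowhere but r4c6. So r4c6=4.
Step 5. [r2c6∈{1}] r2c6's peers cover all but 1 ⇒ r2c6=1.
Step 6. [r4c1∈{1,2}] in row 4, 2 fits only at r4c1. So r4c1=2.
Step 7. [r3c2∈{4,5}] across row 3, 4 lands solely at r3c2. So r3c2=4.
Step 8. [r5c1∈{6}] only 6 remains possible at r5c1 ⇒ r5c1=6.
Step 9. [r1c4∈{2,3,6}] row 1 places 3 nowhere but r1c4 ⇒ r1c4=3.
Step 10. [r4c2∈{1}] nothing but 1 survives at r4c2 ⇒ r4c2=1.
Step 11. [r1c2∈{6}] only 6 remains possible at r1c2 ⇒ r1c2=6.
Step 12. [r5c2∈{3}] r5c2 has the single candidate 3. So r5c2=3.
Step 13. [r6c3∈{2}] r6c3 has the single candidate 2, so r6c3=2.
Step 14. [r3c1∈{5}] nothing but 5 survives at r3c1. So r3c1=5.
Step 15. [r6c2∈{5}] r6c2 is down to just 5, so r6c2=5.
Step 16. [r5c4∈{4}] r5c4's peers cover all but 4 ⇒ r5c4=4.
Step 17. [r1c3∈{4}] nothing but 4 survives at r1c3, so r1c3=4.
Step 18. [r3c4∈{2}] only 2 remains possible at r3c4, so r3c4=2.
Step 19. [r6c4∈{1}] r6c4 is down to just 1 ⇒ r6c4=1.
Step 20. [r1c6∈{2}] r1c6 has the single candidate 2, so r1c6=2.
Step 21. [r2c4∈{6}] r2c4 is down to just 6 ⇒ r2c4=6.
Step 22. [r1c1∈{1}] r1c1 has the single candidate 1 ⇒ r1c1=1.
Step 23. [r1c5∈{5}] r1c5 is down to just 5 ⇒ r1c5=5.

Answer: 1 6 4 3 5 2 / 3 2 5 6 4 1 / 5 4 6 2 1 3 / 2 1 3 5 6 4 / 6 3 1 4 2 5 / 4 5 2 1 3 6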